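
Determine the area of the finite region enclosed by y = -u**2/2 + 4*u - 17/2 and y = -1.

2/3

Set the curves equal: -u**2/2 + 4*u - 17/2 = -1, so -u**2/2 + 4*u - 15/2 = 0, which factors as -(u - 5)*(u - 3)/2 = 0. The curves meet at u = 3, 5.
On [3, 5], y = -u**2/2 + 4*u - 17/2 is on top; that piece has area ∫[3,5] (-u**2/2 + 4*u - 15/2) du = 2/3.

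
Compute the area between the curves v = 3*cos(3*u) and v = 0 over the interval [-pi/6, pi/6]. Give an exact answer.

2

On [-pi/6, pi/6], (3*cos(3*u)) - (0) = 3*cos(3*u) is ≥ 0 throughout, so the area is a single integral of |3*cos(3*u)|.
∫[-pi/6,pi/6] (3*cos(3*u)) du = 2.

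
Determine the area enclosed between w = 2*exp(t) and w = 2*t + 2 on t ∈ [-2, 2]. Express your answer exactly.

On [-2, 2], (2*exp(t)) - (2*t + 2) = -2*t + 2*exp(t) - 2 is ≥ 0 throughout, so the area is a single integral of |-2*t + 2*exp(t) - 2|.
∫[-2,2] (-2*t + 2*exp(t) - 2) dt = -8 - 2*exp(-2) + 2*exp(2).

-8 - 2*exp(-2) + 2*exp(2)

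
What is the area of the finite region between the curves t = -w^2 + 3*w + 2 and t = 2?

9/2

Both boundary curves give t as a function of w, so integrate with respect to w. Setting them equal: -w^2 + 3*w = 0, i.e. -w*(w - 3) = 0, so they meet at w = 0, 3.
For w in [0, 3], t = -w^2 + 3*w + 2 is on the right; area = ∫[0,3] (-w^2 + 3*w) dw = 9/2.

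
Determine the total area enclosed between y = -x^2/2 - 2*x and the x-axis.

The curve meets the x-axis where -x^2/2 - 2*x = 0, i.e. -x*(x + 4)/2 = 0, at x = -4, 0.
On [-4, 0] the curve lies above the axis; ∫[-4,0] (-x^2/2 - 2*x) dx = 16/3, giving area 16/3.

16/3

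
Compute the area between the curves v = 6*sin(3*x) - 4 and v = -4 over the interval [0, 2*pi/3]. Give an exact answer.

The difference (6*sin(3*x) - 4) - (-4) = 6*sin(3*x) changes sign at x = pi/3 inside [0, 2*pi/3], so split the integral there.
∫[0,pi/3] (6*sin(3*x)) dx = 4.
∫[pi/3,2*pi/3] (6*sin(3*x)) dx = -4; the area of that piece is 4.
Total area = 4 + 4 = 8.

8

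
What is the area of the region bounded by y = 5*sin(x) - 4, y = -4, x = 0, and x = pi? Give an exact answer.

10

On [0, pi], (5*sin(x) - 4) - (-4) = 5*sin(x) is ≥ 0 throughout, so the area is a single integral of |5*sin(x)|.
∫[0,pi] (5*sin(x)) dx = 10.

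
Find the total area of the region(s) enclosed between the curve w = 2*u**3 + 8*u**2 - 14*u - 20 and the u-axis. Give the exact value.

937/6

The curve meets the u-axis where 2*u**3 + 8*u**2 - 14*u - 20 = 0, i.e. 2*(u - 2)*(u + 1)*(u + 5) = 0, at u = -5, -1, 2.
On [-5, -1] the curve lies above the axis; ∫[-5,-1] (2*u**3 + 8*u**2 - 14*u - 20) du = 320/3, giving area 320/3.
On [-1, 2] the curve lies below the axis; ∫[-1,2] (2*u**3 + 8*u**2 - 14*u - 20) du = -99/2, giving area 99/2.
Total area = 320/3 + 99/2 = 937/6.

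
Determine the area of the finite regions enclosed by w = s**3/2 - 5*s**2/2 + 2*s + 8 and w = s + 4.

Set the curves equal: s**3/2 - 5*s**2/2 + 2*s + 8 = s + 4, so s**3/2 - 5*s**2/2 + s + 4 = 0, which factors as (s - 4)*(s - 2)*(s + 1)/2 = 0. The curves meet at s = -1, 2, 4.
On [-1, 2], w = s**3/2 - 5*s**2/2 + 2*s + 8 is on top; that piece has area ∫[-1,2] (s**3/2 - 5*s**2/2 + s + 4) ds = 63/8.
On [2, 4], w = s + 4 is on top; that piece has area ∫[2,4] (-(s**3/2 - 5*s**2/2 + s + 4)) ds = 8/3.
Total enclosed area = 63/8 + 8/3 = 253/24.

253/24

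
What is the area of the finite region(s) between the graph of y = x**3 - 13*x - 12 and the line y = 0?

The curve meets the x-axis where x**3 - 13*x - 12 = 0, i.e. (x - 4)*(x + 1)*(x + 3) = 0, at x = -3, -1, 4.
On [-3, -1] the curve lies above the axis; ∫[-3,-1] (x**3 - 13*x - 12) dx = 8, giving area 8.
On [-1, 4] the curve lies below the axis; ∫[-1,4] (x**3 - 13*x - 12) dx = -375/4, giving area 375/4.
Total area = 8 + 375/4 = 407/4.

407/4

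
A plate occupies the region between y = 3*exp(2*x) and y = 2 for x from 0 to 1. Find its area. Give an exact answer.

-7/2 + 3*exp(2)/2

On [0, 1], (3*exp(2*x)) - (2) = 3*exp(2*x) - 2 is ≥ 0 throughout, so the area is a single integral of |3*exp(2*x) - 2|.
∫[0,1] (3*exp(2*x) - 2) dx = -7/2 + 3*exp(2)/2.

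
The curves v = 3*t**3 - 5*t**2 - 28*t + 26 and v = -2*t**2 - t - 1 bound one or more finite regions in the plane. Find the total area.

148

Set the curves equal: 3*t**3 - 5*t**2 - 28*t + 26 = -2*t**2 - t - 1, so 3*t**3 - 3*t**2 - 27*t + 27 = 0, which factors as 3*(t - 3)*(t - 1)*(t + 3) = 0. The curves meet at t = -3, 1, 3.
On [-3, 1], v = 3*t**3 - 5*t**2 - 28*t + 26 is on top; that piece has area ∫[-3,1] (3*t**3 - 3*t**2 - 27*t + 27) dt = 128.
On [1, 3], v = -2*t**2 - t - 1 is on top; that piece has area ∫[1,3] (-(3*t**3 - 3*t**2 - 27*t + 27)) dt = 20.
Total enclosed area = 128 + 20 = 148.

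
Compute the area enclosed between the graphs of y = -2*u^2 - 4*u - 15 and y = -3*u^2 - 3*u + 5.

243/2

Set the curves equal: -2*u^2 - 4*u - 15 = -3*u^2 - 3*u + 5, so u^2 - u - 20 = 0, which factors as (u - 5)*(u + 4) = 0. The curves meet at u = -4, 5.
On [-4, 5], y = -3*u^2 - 3*u + 5 is on top; that piece has area ∫[-4,5] (-(u^2 - u - 20)) du = 243/2.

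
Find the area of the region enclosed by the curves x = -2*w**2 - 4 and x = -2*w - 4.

Both boundary curves give x as a function of w, so integrate with respect to w. Setting them equal: -2*w**2 + 2*w = 0, i.e. -2*w*(w - 1) = 0, so they meet at w = 0, 1.
For w in [0, 1], x = -2*w**2 - 4 is on the right; area = ∫[0,1] (-2*w**2 + 2*w) dw = 1/3.

1/3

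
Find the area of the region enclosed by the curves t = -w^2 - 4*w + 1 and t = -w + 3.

1/6

Both boundary curves give t as a function of w, so integrate with respect to w. Setting them equal: -w^2 - 3*w - 2 = 0, i.e. -(w + 1)*(w + 2) = 0, so they meet at w = -2, -1.
For w in [-2, -1], t = -w^2 - 4*w + 1 is on the right; area = ∫[-2,-1] (-w^2 - 3*w - 2) dw = 1/6.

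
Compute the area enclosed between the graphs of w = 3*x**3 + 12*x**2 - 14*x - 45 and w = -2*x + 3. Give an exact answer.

Set the curves equal: 3*x**3 + 12*x**2 - 14*x - 45 = -2*x + 3, so 3*x**3 + 12*x**2 - 12*x - 48 = 0, which factors as 3*(x - 2)*(x + 2)*(x + 4) = 0. The curves meet at x = -4, -2, 2.
On [-4, -2], w = 3*x**3 + 12*x**2 - 14*x - 45 is on top; that piece has area ∫[-4,-2] (3*x**3 + 12*x**2 - 12*x - 48) dx = 20.
On [-2, 2], w = -2*x + 3 is on top; that piece has area ∫[-2,2] (-(3*x**3 + 12*x**2 - 12*x - 48)) dx = 128.
Total enclosed area = 20 + 128 = 148.

148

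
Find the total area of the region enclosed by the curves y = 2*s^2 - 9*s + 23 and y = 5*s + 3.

9

Set the curves equal: 2*s^2 - 9*s + 23 = 5*s + 3, so 2*s^2 - 14*s + 20 = 0, which factors as 2*(s - 5)*(s - 2) = 0. The curves meet at s = 2, 5.
On [2, 5], y = 5*s + 3 is on top; that piece has area ∫[2,5] (-(2*s^2 - 14*s + 20)) ds = 9.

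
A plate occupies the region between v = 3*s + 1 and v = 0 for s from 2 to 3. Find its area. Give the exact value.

17/2

On [2, 3], (3*s + 1) - (0) = 3*s + 1 is ≥ 0 throughout, so the area is a single integral of |3*s + 1|.
∫[2,3] (3*s + 1) ds = 17/2.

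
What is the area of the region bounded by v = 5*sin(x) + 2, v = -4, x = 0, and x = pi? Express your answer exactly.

On [0, pi], (5*sin(x) + 2) - (-4) = 5*sin(x) + 6 is ≥ 0 throughout, so the area is a single integral of |5*sin(x) + 6|.
∫[0,pi] (5*sin(x) + 6) dx = 10 + 6*pi.

10 + 6*pi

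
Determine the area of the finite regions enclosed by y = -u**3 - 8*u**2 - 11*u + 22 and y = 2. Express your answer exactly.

Set the curves equal: -u**3 - 8*u**2 - 11*u + 22 = 2, so -u**3 - 8*u**2 - 11*u + 20 = 0, which factors as -(u - 1)*(u + 4)*(u + 5) = 0. The curves meet at u = -5, -4, 1.
On [-5, -4], y = 2 is on top; that piece has area ∫[-5,-4] (-(-u**3 - 8*u**2 - 11*u + 20)) du = 11/12.
On [-4, 1], y = -u**3 - 8*u**2 - 11*u + 22 is on top; that piece has area ∫[-4,1] (-u**3 - 8*u**2 - 11*u + 20) du = 875/12.
Total enclosed area = 11/12 + 875/12 = 443/6.

443/6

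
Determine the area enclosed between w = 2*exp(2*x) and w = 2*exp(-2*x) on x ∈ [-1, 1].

-4 + 2*exp(-2) + 2*exp(2)

The difference (2*exp(2*x)) - (2*exp(-2*x)) = 2*exp(2*x) - 2*exp(-2*x) changes sign at x = 0 inside [-1, 1], so split the integral there.
∫[-1,0] (2*exp(2*x) - 2*exp(-2*x)) dx = -exp(2) - exp(-2) + 2; the area of that piece is -2 + exp(-2) + exp(2).
∫[0,1] (2*exp(2*x) - 2*exp(-2*x)) dx = -2 + exp(-2) + exp(2).
Total area = (-2 + exp(-2) + exp(2)) + (-2 + exp(-2) + exp(2)) = -4 + 2*exp(-2) + 2*exp(2).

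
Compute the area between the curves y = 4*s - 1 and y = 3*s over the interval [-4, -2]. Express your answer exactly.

On [-4, -2], (4*s - 1) - (3*s) = s - 1 is ≤ 0 throughout, so the area is a single integral of |s - 1|.
∫[-4,-2] (s - 1) ds = -8; the area of that piece is 8.

8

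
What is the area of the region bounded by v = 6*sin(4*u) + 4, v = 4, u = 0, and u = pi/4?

3

On [0, pi/4], (6*sin(4*u) + 4) - (4) = 6*sin(4*u) is ≥ 0 throughout, so the area is a single integral of |6*sin(4*u)|.
∫[0,pi/4] (6*sin(4*u)) du = 3.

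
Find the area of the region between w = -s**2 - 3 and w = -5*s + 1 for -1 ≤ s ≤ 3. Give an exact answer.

The difference (-s**2 - 3) - (-5*s + 1) = -s**2 + 5*s - 4 changes sign at s = 1 inside [-1, 3], so split the integral there.
∫[-1,1] (-s**2 + 5*s - 4) ds = -26/3; the area of that piece is 26/3.
∫[1,3] (-s**2 + 5*s - 4) ds = 10/3.
Total area = 26/3 + 10/3 = 12.

12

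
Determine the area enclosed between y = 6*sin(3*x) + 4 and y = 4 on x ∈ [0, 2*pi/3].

8

The difference (6*sin(3*x) + 4) - (4) = 6*sin(3*x) changes sign at x = pi/3 inside [0, 2*pi/3], so split the integral there.
∫[0,pi/3] (6*sin(3*x)) dx = 4.
∫[pi/3,2*pi/3] (6*sin(3*x)) dx = -4; the area of that piece is 4.
Total area = 4 + 4 = 8.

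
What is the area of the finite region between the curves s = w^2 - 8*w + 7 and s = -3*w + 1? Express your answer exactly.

1/6

Both boundary curves give s as a function of w, so integrate with respect to w. Setting them equal: w^2 - 5*w + 6 = 0, i.e. (w - 3)*(w - 2) = 0, so they meet at w = 2, 3.
For w in [2, 3], s = w^2 - 8*w + 7 is on the left; area = ∫[2,3] (-(w^2 - 5*w + 6)) dw = 1/6.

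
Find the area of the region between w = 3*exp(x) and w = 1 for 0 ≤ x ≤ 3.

On [0, 3], (3*exp(x)) - (1) = 3*exp(x) - 1 is ≥ 0 throughout, so the area is a single integral of |3*exp(x) - 1|.
∫[0,3] (3*exp(x) - 1) dx = -6 + 3*exp(3).

-6 + 3*exp(3)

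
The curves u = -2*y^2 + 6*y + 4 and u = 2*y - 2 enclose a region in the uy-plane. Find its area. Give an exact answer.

64/3

Both boundary curves give u as a function of y, so integrate with respect to y. Setting them equal: -2*y^2 + 4*y + 6 = 0, i.e. -2*(y - 3)*(y + 1) = 0, so they meet at y = -1, 3.
For y in [-1, 3], u = -2*y^2 + 6*y + 4 is on the right; area = ∫[-1,3] (-2*y^2 + 4*y + 6) dy = 64/3.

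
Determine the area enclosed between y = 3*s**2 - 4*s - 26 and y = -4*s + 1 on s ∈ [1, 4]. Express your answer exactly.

38

The difference (3*s**2 - 4*s - 26) - (-4*s + 1) = 3*s**2 - 27 changes sign at s = 3 inside [1, 4], so split the integral there.
∫[1,3] (3*s**2 - 27) ds = -28; the area of that piece is 28.
∫[3,4] (3*s**2 - 27) ds = 10.
Total area = 28 + 10 = 38.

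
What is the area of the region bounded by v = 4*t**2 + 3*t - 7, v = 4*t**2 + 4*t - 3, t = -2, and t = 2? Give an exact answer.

On [-2, 2], (4*t**2 + 3*t - 7) - (4*t**2 + 4*t - 3) = -t - 4 is ≤ 0 throughout, so the area is a single integral of |-t - 4|.
∫[-2,2] (-t - 4) dt = -16; the area of that piece is 16.

16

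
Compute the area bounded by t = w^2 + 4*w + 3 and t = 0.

Both boundary curves give t as a function of w, so integrate with respect to w. Setting them equal: w^2 + 4*w + 3 = 0, i.e. (w + 1)*(w + 3) = 0, so they meet at w = -3, -1.
For w in [-3, -1], t = w^2 + 4*w + 3 is on the left; area = ∫[-3,-1] (-(w^2 + 4*w + 3)) dw = 4/3.

4/3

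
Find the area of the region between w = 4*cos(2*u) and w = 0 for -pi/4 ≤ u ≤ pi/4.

On [-pi/4, pi/4], (4*cos(2*u)) - (0) = 4*cos(2*u) is ≥ 0 throughout, so the area is a single integral of |4*cos(2*u)|.
∫[-pi/4,pi/4] (4*cos(2*u)) du = 4.

4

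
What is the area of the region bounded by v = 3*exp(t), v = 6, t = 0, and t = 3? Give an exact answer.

-27 + 12*log(2) + 3*exp(3)

The difference (3*exp(t)) - (6) = 3*exp(t) - 6 changes sign at t = log(2) inside [0, 3], so split the integral there.
∫[0,log(2)] (3*exp(t) - 6) dt = 3 - log(64); the area of that piece is -3 + log(64).
∫[log(2),3] (3*exp(t) - 6) dt = -24 + 6*log(2) + 3*exp(3).
Total area = (-3 + log(64)) + (-24 + 6*log(2) + 3*exp(3)) = -27 + 12*log(2) + 3*exp(3).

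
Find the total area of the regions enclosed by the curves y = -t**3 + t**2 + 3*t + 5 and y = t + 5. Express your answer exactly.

37/12

Set the curves equal: -t**3 + t**2 + 3*t + 5 = t + 5, so -t**3 + t**2 + 2*t = 0, which factors as -t*(t - 2)*(t + 1) = 0. The curves meet at t = -1, 0, 2.
On [-1, 0], y = t + 5 is on top; that piece has area ∫[-1,0] (-(-t**3 + t**2 + 2*t)) dt = 5/12.
On [0, 2], y = -t**3 + t**2 + 3*t + 5 is on top; that piece has area ∫[0,2] (-t**3 + t**2 + 2*t) dt = 8/3.
Total enclosed area = 5/12 + 8/3 = 37/12.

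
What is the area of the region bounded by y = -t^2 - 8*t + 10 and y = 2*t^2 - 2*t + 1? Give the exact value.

32

Set the curves equal: -t^2 - 8*t + 10 = 2*t^2 - 2*t + 1, so -3*t^2 - 6*t + 9 = 0, which factors as -3*(t - 1)*(t + 3) = 0. The curves meet at t = -3, 1.
On [-3, 1], y = -t^2 - 8*t + 10 is on top; that piece has area ∫[-3,1] (-3*t^2 - 6*t + 9) dt = 32.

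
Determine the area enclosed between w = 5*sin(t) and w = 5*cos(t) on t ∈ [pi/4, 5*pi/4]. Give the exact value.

10*sqrt(2)

On [pi/4, 5*pi/4], (5*sin(t)) - (5*cos(t)) = 5*sin(t) - 5*cos(t) is ≥ 0 throughout, so the area is a single integral of |5*sin(t) - 5*cos(t)|.
∫[pi/4,5*pi/4] (5*sin(t) - 5*cos(t)) dt = 10*sqrt(2).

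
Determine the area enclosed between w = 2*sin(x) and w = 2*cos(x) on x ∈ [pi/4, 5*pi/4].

On [pi/4, 5*pi/4], (2*sin(x)) - (2*cos(x)) = 2*sin(x) - 2*cos(x) is ≥ 0 throughout, so the area is a single integral of |2*sin(x) - 2*cos(x)|.
∫[pi/4,5*pi/4] (2*sin(x) - 2*cos(x)) dx = 4*sqrt(2).

4*sqrt(2)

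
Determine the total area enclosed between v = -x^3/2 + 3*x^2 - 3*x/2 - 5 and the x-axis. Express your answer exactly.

81/4

The curve meets the x-axis where -x^3/2 + 3*x^2 - 3*x/2 - 5 = 0, i.e. -(x - 5)*(x - 2)*(x + 1)/2 = 0, at x = -1, 2, 5.
On [-1, 2] the curve lies below the axis; ∫[-1,2] (-x^3/2 + 3*x^2 - 3*x/2 - 5) dx = -81/8, giving area 81/8.
On [2, 5] the curve lies above the axis; ∫[2,5] (-x^3/2 + 3*x^2 - 3*x/2 - 5) dx = 81/8, giving area 81/8.
Total area = 81/8 + 81/8 = 81/4.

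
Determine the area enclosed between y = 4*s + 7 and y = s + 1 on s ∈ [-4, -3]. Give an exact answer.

9/2

On [-4, -3], (4*s + 7) - (s + 1) = 3*s + 6 is ≤ 0 throughout, so the area is a single integral of |3*s + 6|.
∫[-4,-3] (3*s + 6) ds = -9/2; the area of that piece is 9/2.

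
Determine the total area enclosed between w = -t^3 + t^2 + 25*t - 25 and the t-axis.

1012/3

The curve meets the t-axis where -t^3 + t^2 + 25*t - 25 = 0, i.e. -(t - 5)*(t - 1)*(t + 5) = 0, at t = -5, 1, 5.
On [-5, 1] the curve lies below the axis; ∫[-5,1] (-t^3 + t^2 + 25*t - 25) dt = -252, giving area 252.
On [1, 5] the curve lies above the axis; ∫[1,5] (-t^3 + t^2 + 25*t - 25) dt = 256/3, giving area 256/3.
Total area = 252 + 256/3 = 1012/3.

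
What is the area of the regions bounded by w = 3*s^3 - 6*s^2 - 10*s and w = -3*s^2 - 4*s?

37/4

Set the curves equal: 3*s^3 - 6*s^2 - 10*s = -3*s^2 - 4*s, so 3*s^3 - 3*s^2 - 6*s = 0, which factors as 3*s*(s - 2)*(s + 1) = 0. The curves meet at s = -1, 0, 2.
On [-1, 0], w = 3*s^3 - 6*s^2 - 10*s is on top; that piece has area ∫[-1,0] (3*s^3 - 3*s^2 - 6*s) ds = 5/4.
On [0, 2], w = -3*s^2 - 4*s is on top; that piece has area ∫[0,2] (-(3*s^3 - 3*s^2 - 6*s)) ds = 8.
Total enclosed area = 5/4 + 8 = 37/4.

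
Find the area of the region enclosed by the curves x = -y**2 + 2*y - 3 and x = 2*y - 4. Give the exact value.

4/3

Both boundary curves give x as a function of y, so integrate with respect to y. Setting them equal: -y**2 + 1 = 0, i.e. -(y - 1)*(y + 1) = 0, so they meet at y = -1, 1.
For y in [-1, 1], x = -y**2 + 2*y - 3 is on the right; area = ∫[-1,1] (-y**2 + 1) dy = 4/3.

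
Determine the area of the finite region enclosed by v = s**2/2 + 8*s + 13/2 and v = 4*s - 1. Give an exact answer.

Set the curves equal: s**2/2 + 8*s + 13/2 = 4*s - 1, so s**2/2 + 4*s + 15/2 = 0, which factors as (s + 3)*(s + 5)/2 = 0. The curves meet at s = -5, -3.
On [-5, -3], v = 4*s - 1 is on top; that piece has area ∫[-5,-3] (-(s**2/2 + 4*s + 15/2)) ds = 2/3.

2/3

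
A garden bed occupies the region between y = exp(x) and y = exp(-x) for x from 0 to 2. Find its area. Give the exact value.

-2 + exp(-2) + exp(2)

On [0, 2], (exp(x)) - (exp(-x)) = exp(x) - exp(-x) is ≥ 0 throughout, so the area is a single integral of |exp(x) - exp(-x)|.
∫[0,2] (exp(x) - exp(-x)) dx = -2 + exp(-2) + exp(2).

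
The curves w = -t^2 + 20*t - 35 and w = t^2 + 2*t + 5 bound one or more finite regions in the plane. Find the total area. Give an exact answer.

Set the curves equal: -t^2 + 20*t - 35 = t^2 + 2*t + 5, so -2*t^2 + 18*t - 40 = 0, which factors as -2*(t - 5)*(t - 4) = 0. The curves meet at t = 4, 5.
On [4, 5], w = -t^2 + 20*t - 35 is on top; that piece has area ∫[4,5] (-2*t^2 + 18*t - 40) dt = 1/3.

1/3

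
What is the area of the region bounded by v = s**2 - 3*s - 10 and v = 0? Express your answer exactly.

Set the curves equal: s**2 - 3*s - 10 = 0, so s**2 - 3*s - 10 = 0, which factors as (s - 5)*(s + 2) = 0. The curves meet at s = -2, 5.
On [-2, 5], v = 0 is on top; that piece has area ∫[-2,5] (-(s**2 - 3*s - 10)) ds = 343/6.

343/6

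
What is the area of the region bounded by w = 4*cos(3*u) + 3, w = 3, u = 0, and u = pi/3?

The difference (4*cos(3*u) + 3) - (3) = 4*cos(3*u) changes sign at u = pi/6 inside [0, pi/3], so split the integral there.
∫[0,pi/6] (4*cos(3*u)) du = 4/3.
∫[pi/6,pi/3] (4*cos(3*u)) du = -4/3; the area of that piece is 4/3.
Total area = 4/3 + 4/3 = 8/3.

8/3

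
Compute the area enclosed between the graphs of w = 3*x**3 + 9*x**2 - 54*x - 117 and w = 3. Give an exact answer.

2997/4

Set the curves equal: 3*x**3 + 9*x**2 - 54*x - 117 = 3, so 3*x**3 + 9*x**2 - 54*x - 120 = 0, which factors as 3*(x - 4)*(x + 2)*(x + 5) = 0. The curves meet at x = -5, -2, 4.
On [-5, -2], w = 3*x**3 + 9*x**2 - 54*x - 117 is on top; that piece has area ∫[-5,-2] (3*x**3 + 9*x**2 - 54*x - 120) dx = 405/4.
On [-2, 4], w = 3 is on top; that piece has area ∫[-2,4] (-(3*x**3 + 9*x**2 - 54*x - 120)) dx = 648.
Total enclosed area = 405/4 + 648 = 2997/4.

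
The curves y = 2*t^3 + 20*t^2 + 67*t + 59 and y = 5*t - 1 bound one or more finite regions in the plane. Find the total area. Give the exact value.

Set the curves equal: 2*t^3 + 20*t^2 + 67*t + 59 = 5*t - 1, so 2*t^3 + 20*t^2 + 62*t + 60 = 0, which factors as 2*(t + 2)*(t + 3)*(t + 5) = 0. The curves meet at t = -5, -3, -2.
On [-5, -3], y = 2*t^3 + 20*t^2 + 67*t + 59 is on top; that piece has area ∫[-5,-3] (2*t^3 + 20*t^2 + 62*t + 60) dt = 16/3.
On [-3, -2], y = 5*t - 1 is on top; that piece has area ∫[-3,-2] (-(2*t^3 + 20*t^2 + 62*t + 60)) dt = 5/6.
Total enclosed area = 16/3 + 5/6 = 37/6.

37/6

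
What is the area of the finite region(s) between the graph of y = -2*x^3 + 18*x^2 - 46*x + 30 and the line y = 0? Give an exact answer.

The curve meets the x-axis where -2*x^3 + 18*x^2 - 46*x + 30 = 0, i.e. -2*(x - 5)*(x - 3)*(x - 1) = 0, at x = 1, 3, 5.
On [1, 3] the curve lies below the axis; ∫[1,3] (-2*x^3 + 18*x^2 - 46*x + 30) dx = -8, giving area 8.
On [3, 5] the curve lies above the axis; ∫[3,5] (-2*x^3 + 18*x^2 - 46*x + 30) dx = 8, giving area 8.
Total area = 8 + 8 = 16.

16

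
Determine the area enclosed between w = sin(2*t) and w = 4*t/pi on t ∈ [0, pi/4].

On [0, pi/4], (sin(2*t)) - (4*t/pi) = -4*t/pi + sin(2*t) is ≥ 0 throughout, so the area is a single integral of |-4*t/pi + sin(2*t)|.
∫[0,pi/4] (-4*t/pi + sin(2*t)) dt = 1/2 - pi/8.

1/2 - pi/8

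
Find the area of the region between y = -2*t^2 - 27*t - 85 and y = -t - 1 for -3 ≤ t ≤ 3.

On [-3, 3], (-2*t^2 - 27*t - 85) - (-t - 1) = -2*t^2 - 26*t - 84 is ≤ 0 throughout, so the area is a single integral of |-2*t^2 - 26*t - 84|.
∫[-3,3] (-2*t^2 - 26*t - 84) dt = -540; the area of that piece is 540.

540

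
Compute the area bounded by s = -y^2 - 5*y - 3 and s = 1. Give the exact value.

9/2

Both boundary curves give s as a function of y, so integrate with respect to y. Setting them equal: -y^2 - 5*y - 4 = 0, i.e. -(y + 1)*(y + 4) = 0, so they meet at y = -4, -1.
For y in [-4, -1], s = -y^2 - 5*y - 3 is on the right; area = ∫[-4,-1] (-y^2 - 5*y - 4) dy = 9/2.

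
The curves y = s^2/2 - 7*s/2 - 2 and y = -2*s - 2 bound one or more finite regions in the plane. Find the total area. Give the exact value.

9/4

Set the curves equal: s^2/2 - 7*s/2 - 2 = -2*s - 2, so s^2/2 - 3*s/2 = 0, which factors as s*(s - 3)/2 = 0. The curves meet at s = 0, 3.
On [0, 3], y = -2*s - 2 is on top; that piece has area ∫[0,3] (-(s^2/2 - 3*s/2)) ds = 9/4.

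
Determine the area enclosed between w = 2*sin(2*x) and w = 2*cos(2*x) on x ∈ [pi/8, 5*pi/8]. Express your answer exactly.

2*sqrt(2)

On [pi/8, 5*pi/8], (2*sin(2*x)) - (2*cos(2*x)) = 2*sin(2*x) - 2*cos(2*x) is ≥ 0 throughout, so the area is a single integral of |2*sin(2*x) - 2*cos(2*x)|.
∫[pi/8,5*pi/8] (2*sin(2*x) - 2*cos(2*x)) dx = 2*sqrt(2).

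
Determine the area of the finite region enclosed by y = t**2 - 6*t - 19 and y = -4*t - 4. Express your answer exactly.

256/3

Set the curves equal: t**2 - 6*t - 19 = -4*t - 4, so t**2 - 2*t - 15 = 0, which factors as (t - 5)*(t + 3) = 0. The curves meet at t = -3, 5.
On [-3, 5], y = -4*t - 4 is on top; that piece has area ∫[-3,5] (-(t**2 - 2*t - 15)) dt = 256/3.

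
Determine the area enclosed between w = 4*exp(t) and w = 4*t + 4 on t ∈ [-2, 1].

-6 - 4*exp(-2) + 4*exp(1)

On [-2, 1], (4*exp(t)) - (4*t + 4) = -4*t + 4*exp(t) - 4 is ≥ 0 throughout, so the area is a single integral of |-4*t + 4*exp(t) - 4|.
∫[-2,1] (-4*t + 4*exp(t) - 4) dt = -6 - 4*exp(-2) + 4*exp(1).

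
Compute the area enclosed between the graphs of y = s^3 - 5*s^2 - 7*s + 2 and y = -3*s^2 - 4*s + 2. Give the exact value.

Set the curves equal: s^3 - 5*s^2 - 7*s + 2 = -3*s^2 - 4*s + 2, so s^3 - 2*s^2 - 3*s = 0, which factors as s*(s - 3)*(s + 1) = 0. The curves meet at s = -1, 0, 3.
On [-1, 0], y = s^3 - 5*s^2 - 7*s + 2 is on top; that piece has area ∫[-1,0] (s^3 - 2*s^2 - 3*s) ds = 7/12.
On [0, 3], y = -3*s^2 - 4*s + 2 is on top; that piece has area ∫[0,3] (-(s^3 - 2*s^2 - 3*s)) ds = 45/4.
Total enclosed area = 7/12 + 45/4 = 71/6.

71/6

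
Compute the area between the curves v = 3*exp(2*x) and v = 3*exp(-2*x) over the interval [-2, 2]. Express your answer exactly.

The difference (3*exp(2*x)) - (3*exp(-2*x)) = 3*exp(2*x) - 3*exp(-2*x) changes sign at x = 0 inside [-2, 2], so split the integral there.
∫[-2,0] (3*exp(2*x) - 3*exp(-2*x)) dx = -3*exp(4)/2 - 3*exp(-4)/2 + 3; the area of that piece is -3 + 3*exp(-4)/2 + 3*exp(4)/2.
∫[0,2] (3*exp(2*x) - 3*exp(-2*x)) dx = -3 + 3*exp(-4)/2 + 3*exp(4)/2.
Total area = (-3 + 3*exp(-4)/2 + 3*exp(4)/2) + (-3 + 3*exp(-4)/2 + 3*exp(4)/2) = -6 + 3*exp(-4) + 3*exp(4).

-6 + 3*exp(-4) + 3*exp(4)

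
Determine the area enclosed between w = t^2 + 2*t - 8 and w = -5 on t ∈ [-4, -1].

23/3

The difference (t^2 + 2*t - 8) - (-5) = t^2 + 2*t - 3 changes sign at t = -3 inside [-4, -1], so split the integral there.
∫[-4,-3] (t^2 + 2*t - 3) dt = 7/3.
∫[-3,-1] (t^2 + 2*t - 3) dt = -16/3; the area of that piece is 16/3.
Total area = 7/3 + 16/3 = 23/3.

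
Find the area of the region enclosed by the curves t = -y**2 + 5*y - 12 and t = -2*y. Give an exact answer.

1/6

Both boundary curves give t as a function of y, so integrate with respect to y. Setting them equal: -y**2 + 7*y - 12 = 0, i.e. -(y - 4)*(y - 3) = 0, so they meet at y = 3, 4.
For y in [3, 4], t = -y**2 + 5*y - 12 is on the right; area = ∫[3,4] (-y**2 + 7*y - 12) dy = 1/6.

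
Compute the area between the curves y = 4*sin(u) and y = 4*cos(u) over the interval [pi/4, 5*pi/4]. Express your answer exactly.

8*sqrt(2)

On [pi/4, 5*pi/4], (4*sin(u)) - (4*cos(u)) = 4*sin(u) - 4*cos(u) is ≥ 0 throughout, so the area is a single integral of |4*sin(u) - 4*cos(u)|.
∫[pi/4,5*pi/4] (4*sin(u) - 4*cos(u)) du = 8*sqrt(2).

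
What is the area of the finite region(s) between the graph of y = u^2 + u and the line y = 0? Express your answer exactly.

1/6

The curve meets the u-axis where u^2 + u = 0, i.e. u*(u + 1) = 0, at u = -1, 0.
On [-1, 0] the curve lies below the axis; ∫[-1,0] (u^2 + u) du = -1/6, giving area 1/6.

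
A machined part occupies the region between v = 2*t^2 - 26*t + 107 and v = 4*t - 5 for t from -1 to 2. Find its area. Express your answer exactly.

297

On [-1, 2], (2*t^2 - 26*t + 107) - (4*t - 5) = 2*t^2 - 30*t + 112 is ≥ 0 throughout, so the area is a single integral of |2*t^2 - 30*t + 112|.
∫[-1,2] (2*t^2 - 30*t + 112) dt = 297.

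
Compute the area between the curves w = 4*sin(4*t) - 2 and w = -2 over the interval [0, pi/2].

The difference (4*sin(4*t) - 2) - (-2) = 4*sin(4*t) changes sign at t = pi/4 inside [0, pi/2], so split the integral there.
∫[0,pi/4] (4*sin(4*t)) dt = 2.
∫[pi/4,pi/2] (4*sin(4*t)) dt = -2; the area of that piece is 2.
Total area = 2 + 2 = 4.

4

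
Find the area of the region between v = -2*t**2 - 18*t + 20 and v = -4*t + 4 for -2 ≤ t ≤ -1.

On [-2, -1], (-2*t**2 - 18*t + 20) - (-4*t + 4) = -2*t**2 - 14*t + 16 is ≥ 0 throughout, so the area is a single integral of |-2*t**2 - 14*t + 16|.
∫[-2,-1] (-2*t**2 - 14*t + 16) dt = 97/3.

97/3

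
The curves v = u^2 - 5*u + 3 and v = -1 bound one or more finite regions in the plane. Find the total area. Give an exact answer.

9/2

Set the curves equal: u^2 - 5*u + 3 = -1, so u^2 - 5*u + 4 = 0, which factors as (u - 4)*(u - 1) = 0. The curves meet at u = 1, 4.
On [1, 4], v = -1 is on top; that piece has area ∫[1,4] (-(u^2 - 5*u + 4)) du = 9/2.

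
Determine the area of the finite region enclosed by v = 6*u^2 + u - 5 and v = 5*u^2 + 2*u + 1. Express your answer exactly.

Set the curves equal: 6*u^2 + u - 5 = 5*u^2 + 2*u + 1, so u^2 - u - 6 = 0, which factors as (u - 3)*(u + 2) = 0. The curves meet at u = -2, 3.
On [-2, 3], v = 5*u^2 + 2*u + 1 is on top; that piece has area ∫[-2,3] (-(u^2 - u - 6)) du = 125/6.

125/6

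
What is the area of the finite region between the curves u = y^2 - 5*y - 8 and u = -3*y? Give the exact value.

Both boundary curves give u as a function of y, so integrate with respect to y. Setting them equal: y^2 - 2*y - 8 = 0, i.e. (y - 4)*(y + 2) = 0, so they meet at y = -2, 4.
For y in [-2, 4], u = y^2 - 5*y - 8 is on the left; area = ∫[-2,4] (-(y^2 - 2*y - 8)) dy = 36.

36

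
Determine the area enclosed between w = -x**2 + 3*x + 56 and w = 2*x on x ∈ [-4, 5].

On [-4, 5], (-x**2 + 3*x + 56) - (2*x) = -x**2 + x + 56 is ≥ 0 throughout, so the area is a single integral of |-x**2 + x + 56|.
∫[-4,5] (-x**2 + x + 56) dx = 891/2.

891/2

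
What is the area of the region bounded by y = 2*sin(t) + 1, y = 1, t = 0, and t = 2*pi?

The difference (2*sin(t) + 1) - (1) = 2*sin(t) changes sign at t = pi inside [0, 2*pi], so split the integral there.
∫[0,pi] (2*sin(t)) dt = 4.
∫[pi,2*pi] (2*sin(t)) dt = -4; the area of that piece is 4.
Total area = 4 + 4 = 8.

8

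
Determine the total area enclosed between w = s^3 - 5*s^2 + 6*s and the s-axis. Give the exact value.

37/12

The curve meets the s-axis where s^3 - 5*s^2 + 6*s = 0, i.e. s*(s - 3)*(s - 2) = 0, at s = 0, 2, 3.
On [0, 2] the curve lies above the axis; ∫[0,2] (s^3 - 5*s^2 + 6*s) ds = 8/3, giving area 8/3.
On [2, 3] the curve lies below the axis; ∫[2,3] (s^3 - 5*s^2 + 6*s) ds = -5/12, giving area 5/12.
Total area = 8/3 + 5/12 = 37/12.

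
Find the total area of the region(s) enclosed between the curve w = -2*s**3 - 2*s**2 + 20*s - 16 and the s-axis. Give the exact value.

The curve meets the s-axis where -2*s**3 - 2*s**2 + 20*s - 16 = 0, i.e. -2*(s - 2)*(s - 1)*(s + 4) = 0, at s = -4, 1, 2.
On [-4, 1] the curve lies below the axis; ∫[-4,1] (-2*s**3 - 2*s**2 + 20*s - 16) ds = -875/6, giving area 875/6.
On [1, 2] the curve lies above the axis; ∫[1,2] (-2*s**3 - 2*s**2 + 20*s - 16) ds = 11/6, giving area 11/6.
Total area = 875/6 + 11/6 = 443/3.

443/3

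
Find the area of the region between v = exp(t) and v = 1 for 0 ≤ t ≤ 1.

On [0, 1], (exp(t)) - (1) = exp(t) - 1 is ≥ 0 throughout, so the area is a single integral of |exp(t) - 1|.
∫[0,1] (exp(t) - 1) dt = -2 + exp(1).

-2 + exp(1)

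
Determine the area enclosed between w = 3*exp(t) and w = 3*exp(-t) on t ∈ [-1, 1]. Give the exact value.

The difference (3*exp(t)) - (3*exp(-t)) = 3*exp(t) - 3*exp(-t) changes sign at t = 0 inside [-1, 1], so split the integral there.
∫[-1,0] (3*exp(t) - 3*exp(-t)) dt = -3*exp(1) - 3*exp(-1) + 6; the area of that piece is -6 + 3*exp(-1) + 3*exp(1).
∫[0,1] (3*exp(t) - 3*exp(-t)) dt = -6 + 3*exp(-1) + 3*exp(1).
Total area = (-6 + 3*exp(-1) + 3*exp(1)) + (-6 + 3*exp(-1) + 3*exp(1)) = -12 + 6*exp(-1) + 6*exp(1).

-12 + 6*exp(-1) + 6*exp(1)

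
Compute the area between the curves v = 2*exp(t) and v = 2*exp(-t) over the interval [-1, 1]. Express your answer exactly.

-8 + 4*exp(-1) + 4*exp(1)

The difference (2*exp(t)) - (2*exp(-t)) = 2*exp(t) - 2*exp(-t) changes sign at t = 0 inside [-1, 1], so split the integral there.
∫[-1,0] (2*exp(t) - 2*exp(-t)) dt = -2*exp(1) - 2*exp(-1) + 4; the area of that piece is -4 + 2*exp(-1) + 2*exp(1).
∫[0,1] (2*exp(t) - 2*exp(-t)) dt = -4 + 2*exp(-1) + 2*exp(1).
Total area = (-4 + 2*exp(-1) + 2*exp(1)) + (-4 + 2*exp(-1) + 2*exp(1)) = -8 + 4*exp(-1) + 4*exp(1).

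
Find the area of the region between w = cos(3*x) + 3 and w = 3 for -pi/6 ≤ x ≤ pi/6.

2/3

On [-pi/6, pi/6], (cos(3*x) + 3) - (3) = cos(3*x) is ≥ 0 throughout, so the area is a single integral of |cos(3*x)|.
∫[-pi/6,pi/6] (cos(3*x)) dx = 2/3.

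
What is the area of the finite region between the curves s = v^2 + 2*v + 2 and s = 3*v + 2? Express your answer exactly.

Both boundary curves give s as a function of v, so integrate with respect to v. Setting them equal: v^2 - v = 0, i.e. v*(v - 1) = 0, so they meet at v = 0, 1.
For v in [0, 1], s = v^2 + 2*v + 2 is on the left; area = ∫[0,1] (-(v^2 - v)) dv = 1/6.

1/6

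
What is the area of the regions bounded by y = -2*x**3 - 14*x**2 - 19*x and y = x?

253/6

Set the curves equal: -2*x**3 - 14*x**2 - 19*x = x, so -2*x**3 - 14*x**2 - 20*x = 0, which factors as -2*x*(x + 2)*(x + 5) = 0. The curves meet at x = -5, -2, 0.
On [-5, -2], y = x is on top; that piece has area ∫[-5,-2] (-(-2*x**3 - 14*x**2 - 20*x)) dx = 63/2.
On [-2, 0], y = -2*x**3 - 14*x**2 - 19*x is on top; that piece has area ∫[-2,0] (-2*x**3 - 14*x**2 - 20*x) dx = 32/3.
Total enclosed area = 63/2 + 32/3 = 253/6.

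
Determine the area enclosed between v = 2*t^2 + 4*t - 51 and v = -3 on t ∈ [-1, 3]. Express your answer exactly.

472/3

On [-1, 3], (2*t^2 + 4*t - 51) - (-3) = 2*t^2 + 4*t - 48 is ≤ 0 throughout, so the area is a single integral of |2*t^2 + 4*t - 48|.
∫[-1,3] (2*t^2 + 4*t - 48) dt = -472/3; the area of that piece is 472/3.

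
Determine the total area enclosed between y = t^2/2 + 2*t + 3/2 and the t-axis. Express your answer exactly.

The curve meets the t-axis where t^2/2 + 2*t + 3/2 = 0, i.e. (t + 1)*(t + 3)/2 = 0, at t = -3, -1.
On [-3, -1] the curve lies below the axis; ∫[-3,-1] (t^2/2 + 2*t + 3/2) dt = -2/3, giving area 2/3.

2/3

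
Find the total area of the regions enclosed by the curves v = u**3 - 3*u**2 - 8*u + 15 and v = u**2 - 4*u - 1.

Set the curves equal: u**3 - 3*u**2 - 8*u + 15 = u**2 - 4*u - 1, so u**3 - 4*u**2 - 4*u + 16 = 0, which factors as (u - 4)*(u - 2)*(u + 2) = 0. The curves meet at u = -2, 2, 4.
On [-2, 2], v = u**3 - 3*u**2 - 8*u + 15 is on top; that piece has area ∫[-2,2] (u**3 - 4*u**2 - 4*u + 16) du = 128/3.
On [2, 4], v = u**2 - 4*u - 1 is on top; that piece has area ∫[2,4] (-(u**3 - 4*u**2 - 4*u + 16)) du = 20/3.
Total enclosed area = 128/3 + 20/3 = 148/3.

148/3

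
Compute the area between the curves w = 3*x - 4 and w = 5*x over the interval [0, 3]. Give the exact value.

21

On [0, 3], (3*x - 4) - (5*x) = -2*x - 4 is ≤ 0 throughout, so the area is a single integral of |-2*x - 4|.
∫[0,3] (-2*x - 4) dx = -21; the area of that piece is 21.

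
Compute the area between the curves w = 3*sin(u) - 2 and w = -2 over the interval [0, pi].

On [0, pi], (3*sin(u) - 2) - (-2) = 3*sin(u) is ≥ 0 throughout, so the area is a single integral of |3*sin(u)|.
∫[0,pi] (3*sin(u)) du = 6.

6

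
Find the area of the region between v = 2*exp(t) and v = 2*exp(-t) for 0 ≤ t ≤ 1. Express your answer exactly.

-4 + 2*exp(-1) + 2*exp(1)

On [0, 1], (2*exp(t)) - (2*exp(-t)) = 2*exp(t) - 2*exp(-t) is ≥ 0 throughout, so the area is a single integral of |2*exp(t) - 2*exp(-t)|.
∫[0,1] (2*exp(t) - 2*exp(-t)) dt = -4 + 2*exp(-1) + 2*exp(1).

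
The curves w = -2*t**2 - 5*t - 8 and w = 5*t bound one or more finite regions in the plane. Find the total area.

Set the curves equal: -2*t**2 - 5*t - 8 = 5*t, so -2*t**2 - 10*t - 8 = 0, which factors as -2*(t + 1)*(t + 4) = 0. The curves meet at t = -4, -1.
On [-4, -1], w = -2*t**2 - 5*t - 8 is on top; that piece has area ∫[-4,-1] (-2*t**2 - 10*t - 8) dt = 9.

9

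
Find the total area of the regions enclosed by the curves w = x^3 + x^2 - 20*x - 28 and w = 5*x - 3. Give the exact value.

1012/3

Set the curves equal: x^3 + x^2 - 20*x - 28 = 5*x - 3, so x^3 + x^2 - 25*x - 25 = 0, which factors as (x - 5)*(x + 1)*(x + 5) = 0. The curves meet at x = -5, -1, 5.
On [-5, -1], w = x^3 + x^2 - 20*x - 28 is on top; that piece has area ∫[-5,-1] (x^3 + x^2 - 25*x - 25) dx = 256/3.
On [-1, 5], w = 5*x - 3 is on top; that piece has area ∫[-1,5] (-(x^3 + x^2 - 25*x - 25)) dx = 252.
Total enclosed area = 256/3 + 252 = 1012/3.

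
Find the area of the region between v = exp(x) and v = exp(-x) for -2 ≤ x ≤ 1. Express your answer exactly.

The difference (exp(x)) - (exp(-x)) = exp(x) - exp(-x) changes sign at x = 0 inside [-2, 1], so split the integral there.
∫[-2,0] (exp(x) - exp(-x)) dx = -exp(2) - exp(-2) + 2; the area of that piece is -2 + exp(-2) + exp(2).
∫[0,1] (exp(x) - exp(-x)) dx = -2 + exp(-1) + exp(1).
Total area = (-2 + exp(-2) + exp(2)) + (-2 + exp(-1) + exp(1)) = -4 + exp(-2) + exp(-1) + exp(1) + exp(2).

-4 + exp(-2) + exp(-1) + exp(1) + exp(2)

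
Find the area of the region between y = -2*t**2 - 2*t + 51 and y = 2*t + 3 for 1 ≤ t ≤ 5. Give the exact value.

The difference (-2*t**2 - 2*t + 51) - (2*t + 3) = -2*t**2 - 4*t + 48 changes sign at t = 4 inside [1, 5], so split the integral there.
∫[1,4] (-2*t**2 - 4*t + 48) dt = 72.
∫[4,5] (-2*t**2 - 4*t + 48) dt = -32/3; the area of that piece is 32/3.
Total area = 72 + 32/3 = 248/3.

248/3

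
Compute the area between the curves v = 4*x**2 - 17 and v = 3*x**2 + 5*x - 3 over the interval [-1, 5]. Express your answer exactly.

On [-1, 5], (4*x**2 - 17) - (3*x**2 + 5*x - 3) = x**2 - 5*x - 14 is ≤ 0 throughout, so the area is a single integral of |x**2 - 5*x - 14|.
∫[-1,5] (x**2 - 5*x - 14) dx = -102; the area of that piece is 102.

102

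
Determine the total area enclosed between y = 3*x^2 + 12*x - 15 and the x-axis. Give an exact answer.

The curve meets the x-axis where 3*x^2 + 12*x - 15 = 0, i.e. 3*(x - 1)*(x + 5) = 0, at x = -5, 1.
On [-5, 1] the curve lies below the axis; ∫[-5,1] (3*x^2 + 12*x - 15) dx = -108, giving area 108.

108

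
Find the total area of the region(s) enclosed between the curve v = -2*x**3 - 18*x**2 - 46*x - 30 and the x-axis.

16

The curve meets the x-axis where -2*x**3 - 18*x**2 - 46*x - 30 = 0, i.e. -2*(x + 1)*(x + 3)*(x + 5) = 0, at x = -5, -3, -1.
On [-5, -3] the curve lies below the axis; ∫[-5,-3] (-2*x**3 - 18*x**2 - 46*x - 30) dx = -8, giving area 8.
On [-3, -1] the curve lies above the axis; ∫[-3,-1] (-2*x**3 - 18*x**2 - 46*x - 30) dx = 8, giving area 8.
Total area = 8 + 8 = 16.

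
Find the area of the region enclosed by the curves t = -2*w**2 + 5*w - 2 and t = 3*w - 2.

Both boundary curves give t as a function of w, so integrate with respect to w. Setting them equal: -2*w**2 + 2*w = 0, i.e. -2*w*(w - 1) = 0, so they meet at w = 0, 1.
For w in [0, 1], t = -2*w**2 + 5*w - 2 is on the right; area = ∫[0,1] (-2*w**2 + 2*w) dw = 1/3.

1/3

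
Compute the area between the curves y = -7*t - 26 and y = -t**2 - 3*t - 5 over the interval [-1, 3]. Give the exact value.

272/3

On [-1, 3], (-7*t - 26) - (-t**2 - 3*t - 5) = t**2 - 4*t - 21 is ≤ 0 throughout, so the area is a single integral of |t**2 - 4*t - 21|.
∫[-1,3] (t**2 - 4*t - 21) dt = -272/3; the area of that piece is 272/3.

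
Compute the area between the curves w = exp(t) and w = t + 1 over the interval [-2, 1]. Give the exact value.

On [-2, 1], (exp(t)) - (t + 1) = -t + exp(t) - 1 is ≥ 0 throughout, so the area is a single integral of |-t + exp(t) - 1|.
∫[-2,1] (-t + exp(t) - 1) dt = -3/2 - exp(-2) + exp(1).

-3/2 - exp(-2) + exp(1)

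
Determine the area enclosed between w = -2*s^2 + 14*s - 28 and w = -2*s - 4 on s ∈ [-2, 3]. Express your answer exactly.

The difference (-2*s^2 + 14*s - 28) - (-2*s - 4) = -2*s^2 + 16*s - 24 changes sign at s = 2 inside [-2, 3], so split the integral there.
∫[-2,2] (-2*s^2 + 16*s - 24) ds = -320/3; the area of that piece is 320/3.
∫[2,3] (-2*s^2 + 16*s - 24) ds = 10/3.
Total area = 320/3 + 10/3 = 110.

110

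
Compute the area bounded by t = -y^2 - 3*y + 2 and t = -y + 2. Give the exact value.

Both boundary curves give t as a function of y, so integrate with respect to y. Setting them equal: -y^2 - 2*y = 0, i.e. -y*(y + 2) = 0, so they meet at y = -2, 0.
For y in [-2, 0], t = -y^2 - 3*y + 2 is on the right; area = ∫[-2,0] (-y^2 - 2*y) dy = 4/3.

4/3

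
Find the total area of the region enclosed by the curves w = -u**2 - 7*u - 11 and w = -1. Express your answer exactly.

Set the curves equal: -u**2 - 7*u - 11 = -1, so -u**2 - 7*u - 10 = 0, which factors as -(u + 2)*(u + 5) = 0. The curves meet at u = -5, -2.
On [-5, -2], w = -u**2 - 7*u - 11 is on top; that piece has area ∫[-5,-2] (-u**2 - 7*u - 10) du = 9/2.

9/2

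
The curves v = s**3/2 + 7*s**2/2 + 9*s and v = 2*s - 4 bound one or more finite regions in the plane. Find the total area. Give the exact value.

Set the curves equal: s**3/2 + 7*s**2/2 + 9*s = 2*s - 4, so s**3/2 + 7*s**2/2 + 7*s + 4 = 0, which factors as (s + 1)*(s + 2)*(s + 4)/2 = 0. The curves meet at s = -4, -2, -1.
On [-4, -2], v = s**3/2 + 7*s**2/2 + 9*s is on top; that piece has area ∫[-4,-2] (s**3/2 + 7*s**2/2 + 7*s + 4) ds = 4/3.
On [-2, -1], v = 2*s - 4 is on top; that piece has area ∫[-2,-1] (-(s**3/2 + 7*s**2/2 + 7*s + 4)) ds = 5/24.
Total enclosed area = 4/3 + 5/24 = 37/24.

37/24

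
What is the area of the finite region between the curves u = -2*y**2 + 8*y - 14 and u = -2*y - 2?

1/3

Both boundary curves give u as a function of y, so integrate with respect to y. Setting them equal: -2*y**2 + 10*y - 12 = 0, i.e. -2*(y - 3)*(y - 2) = 0, so they meet at y = 2, 3.
For y in [2, 3], u = -2*y**2 + 8*y - 14 is on the right; area = ∫[2,3] (-2*y**2 + 10*y - 12) dy = 1/3.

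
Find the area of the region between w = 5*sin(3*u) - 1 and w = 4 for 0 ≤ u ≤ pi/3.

-10/3 + 5*pi/3

On [0, pi/3], (5*sin(3*u) - 1) - (4) = 5*sin(3*u) - 5 is ≤ 0 throughout, so the area is a single integral of |5*sin(3*u) - 5|.
∫[0,pi/3] (5*sin(3*u) - 5) du = 10/3 - 5*pi/3; the area of that piece is -10/3 + 5*pi/3.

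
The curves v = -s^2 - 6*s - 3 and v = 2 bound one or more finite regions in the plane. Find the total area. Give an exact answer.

Set the curves equal: -s^2 - 6*s - 3 = 2, so -s^2 - 6*s - 5 = 0, which factors as -(s + 1)*(s + 5) = 0. The curves meet at s = -5, -1.
On [-5, -1], v = -s^2 - 6*s - 3 is on top; that piece has area ∫[-5,-1] (-s^2 - 6*s - 5) ds = 32/3.

32/3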